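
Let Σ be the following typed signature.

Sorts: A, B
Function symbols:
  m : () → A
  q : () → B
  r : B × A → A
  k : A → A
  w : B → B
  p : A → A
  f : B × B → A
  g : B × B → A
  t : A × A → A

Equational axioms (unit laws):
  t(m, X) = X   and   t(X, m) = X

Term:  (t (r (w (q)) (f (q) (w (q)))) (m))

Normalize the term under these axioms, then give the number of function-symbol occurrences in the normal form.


1. (t (r (w (q)) (f (q) (w (q)))) (m))  →  (r (w (q)) (f (q) (w (q))))
normal form: (r (w (q)) (f (q) (w (q))))

size = 7


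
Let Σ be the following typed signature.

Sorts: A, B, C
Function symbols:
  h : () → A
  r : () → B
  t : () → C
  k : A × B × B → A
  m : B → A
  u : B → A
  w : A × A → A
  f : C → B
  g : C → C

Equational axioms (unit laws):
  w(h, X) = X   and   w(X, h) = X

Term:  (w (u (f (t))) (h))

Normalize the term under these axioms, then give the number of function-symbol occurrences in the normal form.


1. (w (u (f (t))) (h))  →  (u (f (t)))
normal form: (u (f (t)))

size = 3


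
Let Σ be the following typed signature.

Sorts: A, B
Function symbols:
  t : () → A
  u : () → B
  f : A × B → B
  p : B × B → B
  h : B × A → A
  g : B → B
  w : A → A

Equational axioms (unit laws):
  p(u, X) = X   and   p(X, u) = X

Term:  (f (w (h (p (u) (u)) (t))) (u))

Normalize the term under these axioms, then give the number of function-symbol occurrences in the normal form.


size = 6

1. (f (w (h (p (u) (u)) (t))) (u))  →  (f (w (h (u) (t))) (u))
normal form: (f (w (h (u) (t))) (u))


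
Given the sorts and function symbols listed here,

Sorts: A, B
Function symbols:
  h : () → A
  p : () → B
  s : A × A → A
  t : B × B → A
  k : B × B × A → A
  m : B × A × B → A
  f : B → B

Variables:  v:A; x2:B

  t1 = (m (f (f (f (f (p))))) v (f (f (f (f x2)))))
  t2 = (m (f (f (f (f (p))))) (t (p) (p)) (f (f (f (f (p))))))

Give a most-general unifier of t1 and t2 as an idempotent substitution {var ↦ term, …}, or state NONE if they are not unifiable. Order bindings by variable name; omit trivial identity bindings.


{v ↦ (t (p) (p)), x2 ↦ (p)}


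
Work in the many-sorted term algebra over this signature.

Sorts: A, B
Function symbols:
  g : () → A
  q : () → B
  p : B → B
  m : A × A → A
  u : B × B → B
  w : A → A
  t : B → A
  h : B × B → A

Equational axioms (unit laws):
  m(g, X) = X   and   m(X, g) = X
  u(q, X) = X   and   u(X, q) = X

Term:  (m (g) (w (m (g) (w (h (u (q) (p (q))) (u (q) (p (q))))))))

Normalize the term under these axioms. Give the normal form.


normal form = (w (w (h (p (q)) (p (q)))))

1. (m (g) (w (m (g) (w (h (u (q) (p (q))) (u (q) (p (q))))))))  →  (w (m (g) (w (h (u (q) (p (q))) (u (q) (p (q)))))))
2. (w (m (g) (w (h (u (q) (p (q))) (u (q) (p (q)))))))  →  (w (w (h (u (q) (p (q))) (u (q) (p (q))))))
3. (w (w (h (u (q) (p (q))) (u (q) (p (q))))))  →  (w (w (h (p (q)) (u (q) (p (q))))))
4. (w (w (h (p (q)) (u (q) (p (q))))))  →  (w (w (h (p (q)) (p (q)))))


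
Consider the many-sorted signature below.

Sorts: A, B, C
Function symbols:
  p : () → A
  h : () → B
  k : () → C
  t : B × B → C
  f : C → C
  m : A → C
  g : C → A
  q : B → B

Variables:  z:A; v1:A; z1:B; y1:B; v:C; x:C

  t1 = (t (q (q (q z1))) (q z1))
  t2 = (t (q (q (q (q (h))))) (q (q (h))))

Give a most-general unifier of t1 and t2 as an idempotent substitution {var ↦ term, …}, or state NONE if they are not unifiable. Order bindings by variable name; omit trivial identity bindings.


{z1 ↦ (q (h))}


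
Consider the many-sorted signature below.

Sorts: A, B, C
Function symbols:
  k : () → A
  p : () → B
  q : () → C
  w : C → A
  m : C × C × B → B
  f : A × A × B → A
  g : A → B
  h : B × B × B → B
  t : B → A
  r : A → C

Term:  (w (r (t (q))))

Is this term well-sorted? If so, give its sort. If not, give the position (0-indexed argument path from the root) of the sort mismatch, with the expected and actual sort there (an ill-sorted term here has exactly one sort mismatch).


      (q) : C
    (t (q)) : ✗ arg 0 at [0, 0, 0] has sort C, expected B

ill-sorted at position [0, 0, 0]: expected B, got C


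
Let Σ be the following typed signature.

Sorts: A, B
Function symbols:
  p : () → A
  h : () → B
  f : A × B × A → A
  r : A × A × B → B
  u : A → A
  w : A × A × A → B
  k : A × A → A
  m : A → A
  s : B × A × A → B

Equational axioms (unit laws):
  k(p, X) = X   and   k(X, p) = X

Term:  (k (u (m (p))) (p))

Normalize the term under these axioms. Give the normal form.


1. (k (u (m (p))) (p))  →  (u (m (p)))

normal form = (u (m (p)))


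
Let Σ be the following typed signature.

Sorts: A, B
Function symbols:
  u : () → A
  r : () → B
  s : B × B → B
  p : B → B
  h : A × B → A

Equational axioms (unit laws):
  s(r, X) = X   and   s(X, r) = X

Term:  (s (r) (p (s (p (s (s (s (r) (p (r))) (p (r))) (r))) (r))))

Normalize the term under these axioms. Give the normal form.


1. (s (r) (p (s (p (s (s (s (r) (p (r))) (p (r))) (r))) (r))))  →  (p (s (p (s (s (s (r) (p (r))) (p (r))) (r))) (r)))
2. (p (s (p (s (s (s (r) (p (r))) (p (r))) (r))) (r)))  →  (p (p (s (s (s (r) (p (r))) (p (r))) (r))))
3. (p (p (s (s (s (r) (p (r))) (p (r))) (r))))  →  (p (p (s (s (r) (p (r))) (p (r)))))
4. (p (p (s (s (r) (p (r))) (p (r)))))  →  (p (p (s (p (r)) (p (r)))))

normal form = (p (p (s (p (r)) (p (r)))))


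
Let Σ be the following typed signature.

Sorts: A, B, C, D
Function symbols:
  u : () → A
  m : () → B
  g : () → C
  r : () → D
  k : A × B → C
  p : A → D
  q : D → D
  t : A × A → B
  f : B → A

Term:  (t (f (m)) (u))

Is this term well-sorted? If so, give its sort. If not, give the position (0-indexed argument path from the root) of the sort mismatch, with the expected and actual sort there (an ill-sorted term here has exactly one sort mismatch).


well-sorted; sort = B

    (m) : B
  (f (m)) : A
  (u) : A
(t (f (m)) (u)) : B


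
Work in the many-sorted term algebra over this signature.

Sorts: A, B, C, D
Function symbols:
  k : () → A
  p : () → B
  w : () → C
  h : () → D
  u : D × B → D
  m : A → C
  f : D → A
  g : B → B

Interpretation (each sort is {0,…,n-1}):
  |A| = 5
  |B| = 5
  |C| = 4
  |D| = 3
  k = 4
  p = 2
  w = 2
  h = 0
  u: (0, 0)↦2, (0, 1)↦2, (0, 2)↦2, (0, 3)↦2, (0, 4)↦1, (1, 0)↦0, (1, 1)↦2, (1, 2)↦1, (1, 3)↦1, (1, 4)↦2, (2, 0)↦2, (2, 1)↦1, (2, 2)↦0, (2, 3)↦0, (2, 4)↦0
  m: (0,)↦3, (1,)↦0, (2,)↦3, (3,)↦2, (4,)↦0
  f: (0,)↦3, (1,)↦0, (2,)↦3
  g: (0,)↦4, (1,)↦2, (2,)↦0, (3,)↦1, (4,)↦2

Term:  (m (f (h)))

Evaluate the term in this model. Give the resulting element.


  h = 0
  (f (h)) = f(0,) = 3
  (m (f (h))) = m(3,) = 2

value = 2


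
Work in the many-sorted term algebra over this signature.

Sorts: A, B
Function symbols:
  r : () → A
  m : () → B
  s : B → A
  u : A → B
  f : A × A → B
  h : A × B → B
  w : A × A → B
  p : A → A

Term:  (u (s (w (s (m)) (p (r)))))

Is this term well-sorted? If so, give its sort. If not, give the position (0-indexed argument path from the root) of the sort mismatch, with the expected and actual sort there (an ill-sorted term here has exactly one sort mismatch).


        (m) : B
      (s (m)) : A
        (r) : A
      (p (r)) : A
    (w (s (m)) (p (r))) : B
  (s (w (s (m)) (p (r)))) : A
(u (s (w (s (m)) (p (r))))) : B

well-sorted; sort = B


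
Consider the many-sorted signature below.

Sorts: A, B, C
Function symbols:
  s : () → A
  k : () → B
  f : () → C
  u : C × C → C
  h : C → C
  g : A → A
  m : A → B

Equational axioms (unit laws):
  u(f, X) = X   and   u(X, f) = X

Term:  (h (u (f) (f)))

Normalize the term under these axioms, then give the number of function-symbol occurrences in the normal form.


size = 2

1. (h (u (f) (f)))  →  (h (f))
normal form: (h (f))


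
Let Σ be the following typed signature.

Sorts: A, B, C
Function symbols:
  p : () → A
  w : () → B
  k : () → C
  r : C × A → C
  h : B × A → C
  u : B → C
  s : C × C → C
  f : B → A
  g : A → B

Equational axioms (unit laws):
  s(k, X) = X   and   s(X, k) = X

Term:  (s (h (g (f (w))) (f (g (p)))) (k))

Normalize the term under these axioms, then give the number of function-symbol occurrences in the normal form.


size = 7

1. (s (h (g (f (w))) (f (g (p)))) (k))  →  (h (g (f (w))) (f (g (p))))
normal form: (h (g (f (w))) (f (g (p))))


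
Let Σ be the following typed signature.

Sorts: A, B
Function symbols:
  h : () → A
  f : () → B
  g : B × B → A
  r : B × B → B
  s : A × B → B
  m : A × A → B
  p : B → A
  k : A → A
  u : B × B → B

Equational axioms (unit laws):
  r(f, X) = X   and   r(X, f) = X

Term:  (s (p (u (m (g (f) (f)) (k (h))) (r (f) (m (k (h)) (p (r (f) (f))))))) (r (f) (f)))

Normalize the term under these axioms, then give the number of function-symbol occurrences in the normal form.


size = 15

1. (s (p (u (m (g (f) (f)) (k (h))) (r (f) (m (k (h)) (p (r (f) (f))))))) (r (f) (f)))  →  (s (p (u (m (g (f) (f)) (k (h))) (m (k (h)) (p (r (f) (f)))))) (r (f) (f)))
2. (s (p (u (m (g (f) (f)) (k (h))) (m (k (h)) (p (r (f) (f)))))) (r (f) (f)))  →  (s (p (u (m (g (f) (f)) (k (h))) (m (k (h)) (p (f))))) (r (f) (f)))
3. (s (p (u (m (g (f) (f)) (k (h))) (m (k (h)) (p (f))))) (r (f) (f)))  →  (s (p (u (m (g (f) (f)) (k (h))) (m (k (h)) (p (f))))) (f))
normal form: (s (p (u (m (g (f) (f)) (k (h))) (m (k (h)) (p (f))))) (f))


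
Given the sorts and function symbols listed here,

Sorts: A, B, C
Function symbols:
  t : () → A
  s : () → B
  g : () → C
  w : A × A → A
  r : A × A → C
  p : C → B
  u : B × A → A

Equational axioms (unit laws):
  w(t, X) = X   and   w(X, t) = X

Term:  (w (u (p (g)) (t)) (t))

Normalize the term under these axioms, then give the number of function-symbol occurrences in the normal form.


size = 4

1. (w (u (p (g)) (t)) (t))  →  (u (p (g)) (t))
normal form: (u (p (g)) (t))


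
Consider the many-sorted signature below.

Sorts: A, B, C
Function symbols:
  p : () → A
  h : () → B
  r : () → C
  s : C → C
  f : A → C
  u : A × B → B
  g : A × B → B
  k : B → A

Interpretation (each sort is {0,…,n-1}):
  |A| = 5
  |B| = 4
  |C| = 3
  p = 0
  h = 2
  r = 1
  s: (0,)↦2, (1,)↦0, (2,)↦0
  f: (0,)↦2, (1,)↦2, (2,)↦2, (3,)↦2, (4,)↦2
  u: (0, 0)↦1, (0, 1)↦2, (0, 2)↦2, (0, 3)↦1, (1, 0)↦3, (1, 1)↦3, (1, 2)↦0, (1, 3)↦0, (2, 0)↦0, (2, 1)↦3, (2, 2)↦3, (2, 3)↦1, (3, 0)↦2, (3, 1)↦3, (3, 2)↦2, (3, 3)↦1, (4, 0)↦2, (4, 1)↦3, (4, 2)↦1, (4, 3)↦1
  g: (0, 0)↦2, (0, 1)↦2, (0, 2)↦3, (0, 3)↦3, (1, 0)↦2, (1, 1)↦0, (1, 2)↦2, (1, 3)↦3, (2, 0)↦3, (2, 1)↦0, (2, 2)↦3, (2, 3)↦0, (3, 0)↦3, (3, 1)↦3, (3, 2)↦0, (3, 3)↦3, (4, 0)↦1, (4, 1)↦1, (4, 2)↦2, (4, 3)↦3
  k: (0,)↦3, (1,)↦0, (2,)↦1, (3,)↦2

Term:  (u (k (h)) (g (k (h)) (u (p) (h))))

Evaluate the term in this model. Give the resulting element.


value = 0

  h = 2
  (k (h)) = k(2,) = 1
  h = 2
  (k (h)) = k(2,) = 1
  p = 0
  h = 2
  (u (p) (h)) = u(0, 2) = 2
  (g (k (h)) (u (p) (h))) = g(1, 2) = 2
  (u (k (h)) (g (k (h)) (u (p) (h)))) = u(1, 2) = 0


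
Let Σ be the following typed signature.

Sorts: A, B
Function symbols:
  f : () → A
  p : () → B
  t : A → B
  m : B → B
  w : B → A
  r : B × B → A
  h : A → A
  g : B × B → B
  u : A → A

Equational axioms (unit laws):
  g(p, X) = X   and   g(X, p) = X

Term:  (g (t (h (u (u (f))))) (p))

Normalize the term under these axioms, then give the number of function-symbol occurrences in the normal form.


1. (g (t (h (u (u (f))))) (p))  →  (t (h (u (u (f)))))
normal form: (t (h (u (u (f)))))

size = 5


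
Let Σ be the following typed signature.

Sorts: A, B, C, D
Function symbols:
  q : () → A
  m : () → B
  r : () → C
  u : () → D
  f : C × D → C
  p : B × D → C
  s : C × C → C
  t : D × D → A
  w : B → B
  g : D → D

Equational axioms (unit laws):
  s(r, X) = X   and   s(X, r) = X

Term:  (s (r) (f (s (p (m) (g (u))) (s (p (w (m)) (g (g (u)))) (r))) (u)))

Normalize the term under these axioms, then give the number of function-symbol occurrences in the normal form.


1. (s (r) (f (s (p (m) (g (u))) (s (p (w (m)) (g (g (u)))) (r))) (u)))  →  (f (s (p (m) (g (u))) (s (p (w (m)) (g (g (u)))) (r))) (u))
2. (f (s (p (m) (g (u))) (s (p (w (m)) (g (g (u)))) (r))) (u))  →  (f (s (p (m) (g (u))) (p (w (m)) (g (g (u))))) (u))
normal form: (f (s (p (m) (g (u))) (p (w (m)) (g (g (u))))) (u))

size = 13


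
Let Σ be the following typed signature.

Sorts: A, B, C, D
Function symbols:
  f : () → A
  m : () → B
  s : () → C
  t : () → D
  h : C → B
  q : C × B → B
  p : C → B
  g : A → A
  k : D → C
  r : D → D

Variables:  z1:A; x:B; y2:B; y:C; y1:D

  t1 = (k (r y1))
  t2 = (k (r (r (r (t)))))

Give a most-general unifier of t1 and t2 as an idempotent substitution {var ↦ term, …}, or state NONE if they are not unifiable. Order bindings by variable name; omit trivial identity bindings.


{y1 ↦ (r (r (t)))}


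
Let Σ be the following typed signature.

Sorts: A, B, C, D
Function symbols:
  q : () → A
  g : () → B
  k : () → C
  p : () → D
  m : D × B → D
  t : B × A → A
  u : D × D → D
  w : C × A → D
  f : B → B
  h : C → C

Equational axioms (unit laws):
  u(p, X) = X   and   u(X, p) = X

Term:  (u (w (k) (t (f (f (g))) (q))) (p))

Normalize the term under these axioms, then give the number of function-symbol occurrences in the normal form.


size = 7

1. (u (w (k) (t (f (f (g))) (q))) (p))  →  (w (k) (t (f (f (g))) (q)))
normal form: (w (k) (t (f (f (g))) (q)))


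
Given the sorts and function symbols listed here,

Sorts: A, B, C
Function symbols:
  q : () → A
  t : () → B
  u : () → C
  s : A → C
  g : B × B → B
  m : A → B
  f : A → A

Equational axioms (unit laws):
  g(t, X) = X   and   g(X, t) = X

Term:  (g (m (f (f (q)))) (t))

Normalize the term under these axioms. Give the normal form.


normal form = (m (f (f (q))))

1. (g (m (f (f (q)))) (t))  →  (m (f (f (q))))


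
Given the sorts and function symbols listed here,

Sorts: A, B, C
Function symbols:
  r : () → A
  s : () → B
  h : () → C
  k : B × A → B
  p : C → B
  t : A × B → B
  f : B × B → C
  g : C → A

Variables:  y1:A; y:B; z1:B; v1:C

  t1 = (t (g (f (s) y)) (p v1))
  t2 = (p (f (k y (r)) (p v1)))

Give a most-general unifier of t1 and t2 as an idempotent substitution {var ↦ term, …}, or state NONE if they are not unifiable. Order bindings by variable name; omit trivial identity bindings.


head clash or occurs-check failure — not unifiable

NONE (not unifiable)


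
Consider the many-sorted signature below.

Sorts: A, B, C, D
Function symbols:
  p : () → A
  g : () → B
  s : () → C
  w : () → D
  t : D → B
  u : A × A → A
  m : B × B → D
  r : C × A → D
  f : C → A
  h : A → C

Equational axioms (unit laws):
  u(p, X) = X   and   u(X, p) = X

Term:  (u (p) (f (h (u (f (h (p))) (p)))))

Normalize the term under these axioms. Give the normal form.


1. (u (p) (f (h (u (f (h (p))) (p)))))  →  (f (h (u (f (h (p))) (p))))
2. (f (h (u (f (h (p))) (p))))  →  (f (h (f (h (p)))))

normal form = (f (h (f (h (p)))))


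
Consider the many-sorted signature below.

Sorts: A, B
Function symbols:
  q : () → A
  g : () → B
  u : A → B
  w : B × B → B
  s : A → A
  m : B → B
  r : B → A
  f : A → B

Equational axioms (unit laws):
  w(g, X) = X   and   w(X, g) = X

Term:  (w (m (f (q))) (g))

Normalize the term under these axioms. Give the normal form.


1. (w (m (f (q))) (g))  →  (m (f (q)))

normal form = (m (f (q)))


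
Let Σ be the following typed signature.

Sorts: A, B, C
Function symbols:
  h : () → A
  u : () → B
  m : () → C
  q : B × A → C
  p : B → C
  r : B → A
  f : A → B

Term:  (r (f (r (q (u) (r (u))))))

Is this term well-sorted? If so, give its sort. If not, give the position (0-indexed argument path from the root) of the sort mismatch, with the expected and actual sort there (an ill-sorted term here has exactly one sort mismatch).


        (u) : B
          (u) : B
        (r (u)) : A
      (q (u) (r (u))) : C
    (r (q (u) (r (u)))) : ✗ arg 0 at [0, 0, 0] has sort C, expected B

ill-sorted at position [0, 0, 0]: expected B, got C


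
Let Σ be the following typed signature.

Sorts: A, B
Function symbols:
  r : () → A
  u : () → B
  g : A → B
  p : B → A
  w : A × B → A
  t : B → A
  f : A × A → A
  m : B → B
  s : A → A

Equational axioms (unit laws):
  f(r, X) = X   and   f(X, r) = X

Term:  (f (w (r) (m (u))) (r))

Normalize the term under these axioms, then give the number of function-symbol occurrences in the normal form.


1. (f (w (r) (m (u))) (r))  →  (w (r) (m (u)))
normal form: (w (r) (m (u)))

size = 4


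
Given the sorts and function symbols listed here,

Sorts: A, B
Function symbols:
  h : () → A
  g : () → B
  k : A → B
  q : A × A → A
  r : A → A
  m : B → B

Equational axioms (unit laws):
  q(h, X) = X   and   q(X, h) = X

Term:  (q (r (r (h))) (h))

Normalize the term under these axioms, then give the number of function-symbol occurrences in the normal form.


1. (q (r (r (h))) (h))  →  (r (r (h)))
normal form: (r (r (h)))

size = 3


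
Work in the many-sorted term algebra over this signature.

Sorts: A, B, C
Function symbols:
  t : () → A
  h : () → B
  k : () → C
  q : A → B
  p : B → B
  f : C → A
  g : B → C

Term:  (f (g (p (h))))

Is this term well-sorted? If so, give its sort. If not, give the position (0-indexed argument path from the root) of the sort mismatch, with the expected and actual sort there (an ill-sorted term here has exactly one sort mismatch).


      (h) : B
    (p (h)) : B
  (g (p (h))) : C
(f (g (p (h)))) : A

well-sorted; sort = A


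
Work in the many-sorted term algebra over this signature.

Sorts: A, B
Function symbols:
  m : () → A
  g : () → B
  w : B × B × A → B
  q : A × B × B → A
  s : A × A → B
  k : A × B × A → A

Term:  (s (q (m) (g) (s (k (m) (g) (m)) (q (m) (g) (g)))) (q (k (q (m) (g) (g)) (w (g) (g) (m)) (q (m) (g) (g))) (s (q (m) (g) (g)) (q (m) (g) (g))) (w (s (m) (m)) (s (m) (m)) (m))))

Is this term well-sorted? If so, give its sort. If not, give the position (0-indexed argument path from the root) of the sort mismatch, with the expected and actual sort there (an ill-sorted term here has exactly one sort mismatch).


    (m) : A
    (g) : B
        (m) : A
        (g) : B
        (m) : A
      (k (m) (g) (m)) : A
        (m) : A
        (g) : B
        (g) : B
      (q (m) (g) (g)) : A
    (s (k (m) (g) (m)) (q (m) (g) (g))) : B
  (q (m) (g) (s (k (m) (g) (m)) (q (m) (g) (g)))) : A
        (m) : A
        (g) : B
        (g) : B
      (q (m) (g) (g)) : A
        (g) : B
        (g) : B
        (m) : A
      (w (g) (g) (m)) : B
        (m) : A
        (g) : B
        (g) : B
      (q (m) (g) (g)) : A
    (k (q (m) (g) (g)) (w (g) (g) (m)) (q (m) (g) (g))) : A
        (m) : A
        (g) : B
        (g) : B
      (q (m) (g) (g)) : A
        (m) : A
        (g) : B
        (g) : B
      (q (m) (g) (g)) : A
    (s (q (m) (g) (g)) (q (m) (g) (g))) : B
        (m) : A
        (m) : A
      (s (m) (m)) : B
        (m) : A
        (m) : A
      (s (m) (m)) : B
      (m) : A
    (w (s (m) (m)) (s (m) (m)) (m)) : B
  (q (k (q (m) (g) (g)) (w (g) (g) (m)) (q (m) (g) (g))) (s (q (m) (g) (g)) (q (m) (g) (g))) (w (s (m) (m)) (s (m) (m)) (m))) : A
(s (q (m) (g) (s (k (m) (g) (m)) (q (m) (g) (g)))) (q (k (q (m) (g) (g)) (w (g) (g) (m)) (q (m) (g) (g))) (s (q (m) (g) (g)) (q (m) (g) (g))) (w (s (m) (m)) (s (m) (m)) (m)))) : B

well-sorted; sort = B


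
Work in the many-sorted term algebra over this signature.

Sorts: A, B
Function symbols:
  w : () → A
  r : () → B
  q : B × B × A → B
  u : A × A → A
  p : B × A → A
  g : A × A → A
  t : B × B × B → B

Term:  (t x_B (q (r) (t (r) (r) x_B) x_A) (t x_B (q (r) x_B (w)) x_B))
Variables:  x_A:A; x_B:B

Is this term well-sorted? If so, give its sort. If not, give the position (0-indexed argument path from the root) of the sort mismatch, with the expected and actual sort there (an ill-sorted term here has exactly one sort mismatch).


well-sorted; sort = B

  x_B : B
    (r) : B
      (r) : B
      (r) : B
      x_B : B
    (t (r) (r) x_B) : B
    x_A : A
  (q (r) (t (r) (r) x_B) x_A) : B
    x_B : B
      (r) : B
      x_B : B
      (w) : A
    (q (r) x_B (w)) : B
    x_B : B
  (t x_B (q (r) x_B (w)) x_B) : B
(t x_B (q (r) (t (r) (r) x_B) x_A) (t x_B (q (r) x_B (w)) x_B)) : B


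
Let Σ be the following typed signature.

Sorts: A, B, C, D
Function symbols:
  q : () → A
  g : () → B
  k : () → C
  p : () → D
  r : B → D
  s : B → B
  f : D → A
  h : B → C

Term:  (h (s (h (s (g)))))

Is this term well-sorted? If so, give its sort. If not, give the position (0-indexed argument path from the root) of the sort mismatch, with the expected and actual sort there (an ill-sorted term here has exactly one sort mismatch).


ill-sorted at position [0, 0]: expected B, got C

        (g) : B
      (s (g)) : B
    (h (s (g))) : C
  (s (h (s (g)))) : ✗ arg 0 at [0, 0] has sort C, expected B


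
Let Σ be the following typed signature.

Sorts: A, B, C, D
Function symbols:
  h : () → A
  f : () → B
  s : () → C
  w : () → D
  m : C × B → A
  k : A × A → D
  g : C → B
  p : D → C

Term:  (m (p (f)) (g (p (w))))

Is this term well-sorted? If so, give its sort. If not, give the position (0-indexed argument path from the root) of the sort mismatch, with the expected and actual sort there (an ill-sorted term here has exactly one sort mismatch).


    (f) : B
  (p (f)) : ✗ arg 0 at [0, 0] has sort B, expected D
      (w) : D
    (p (w)) : C
  (g (p (w))) : B

ill-sorted at position [0, 0]: expected D, got B


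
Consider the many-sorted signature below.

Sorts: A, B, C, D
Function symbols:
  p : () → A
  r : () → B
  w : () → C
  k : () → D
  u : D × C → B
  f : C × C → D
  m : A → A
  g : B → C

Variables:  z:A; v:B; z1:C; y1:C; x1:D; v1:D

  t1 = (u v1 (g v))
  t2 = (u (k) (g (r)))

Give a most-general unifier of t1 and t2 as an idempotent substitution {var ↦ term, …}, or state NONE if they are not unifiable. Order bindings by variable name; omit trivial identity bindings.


{v ↦ (r), v1 ↦ (k)}


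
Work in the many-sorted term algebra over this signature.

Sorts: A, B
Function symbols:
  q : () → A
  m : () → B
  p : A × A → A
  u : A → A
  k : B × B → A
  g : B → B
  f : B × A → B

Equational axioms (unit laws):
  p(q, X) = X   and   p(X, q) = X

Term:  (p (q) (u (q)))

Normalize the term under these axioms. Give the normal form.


1. (p (q) (u (q)))  →  (u (q))

normal form = (u (q))


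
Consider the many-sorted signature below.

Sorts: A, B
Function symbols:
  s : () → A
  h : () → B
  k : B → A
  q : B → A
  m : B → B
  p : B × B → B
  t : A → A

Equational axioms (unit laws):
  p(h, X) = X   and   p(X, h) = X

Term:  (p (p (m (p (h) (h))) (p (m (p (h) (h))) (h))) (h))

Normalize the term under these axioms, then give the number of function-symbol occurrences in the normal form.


size = 5

1. (p (p (m (p (h) (h))) (p (m (p (h) (h))) (h))) (h))  →  (p (m (p (h) (h))) (p (m (p (h) (h))) (h)))
2. (p (m (p (h) (h))) (p (m (p (h) (h))) (h)))  →  (p (m (h)) (p (m (p (h) (h))) (h)))
3. (p (m (h)) (p (m (p (h) (h))) (h)))  →  (p (m (h)) (m (p (h) (h))))
4. (p (m (h)) (m (p (h) (h))))  →  (p (m (h)) (m (h)))
normal form: (p (m (h)) (m (h)))


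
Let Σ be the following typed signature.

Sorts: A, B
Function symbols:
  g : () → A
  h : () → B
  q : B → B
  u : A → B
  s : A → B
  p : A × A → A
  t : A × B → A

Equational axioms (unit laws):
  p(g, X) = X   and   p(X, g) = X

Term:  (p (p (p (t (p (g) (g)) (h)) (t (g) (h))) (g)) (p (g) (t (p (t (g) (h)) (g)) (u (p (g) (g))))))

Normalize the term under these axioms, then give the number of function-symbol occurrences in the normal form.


size = 14

1. (p (p (p (t (p (g) (g)) (h)) (t (g) (h))) (g)) (p (g) (t (p (t (g) (h)) (g)) (u (p (g) (g))))))  →  (p (p (t (p (g) (g)) (h)) (t (g) (h))) (p (g) (t (p (t (g) (h)) (g)) (u (p (g) (g))))))
2. (p (p (t (p (g) (g)) (h)) (t (g) (h))) (p (g) (t (p (t (g) (h)) (g)) (u (p (g) (g))))))  →  (p (p (t (g) (h)) (t (g) (h))) (p (g) (t (p (t (g) (h)) (g)) (u (p (g) (g))))))
3. (p (p (t (g) (h)) (t (g) (h))) (p (g) (t (p (t (g) (h)) (g)) (u (p (g) (g))))))  →  (p (p (t (g) (h)) (t (g) (h))) (t (p (t (g) (h)) (g)) (u (p (g) (g)))))
4. (p (p (t (g) (h)) (t (g) (h))) (t (p (t (g) (h)) (g)) (u (p (g) (g)))))  →  (p (p (t (g) (h)) (t (g) (h))) (t (t (g) (h)) (u (p (g) (g)))))
5. (p (p (t (g) (h)) (t (g) (h))) (t (t (g) (h)) (u (p (g) (g)))))  →  (p (p (t (g) (h)) (t (g) (h))) (t (t (g) (h)) (u (g))))
normal form: (p (p (t (g) (h)) (t (g) (h))) (t (t (g) (h)) (u (g))))


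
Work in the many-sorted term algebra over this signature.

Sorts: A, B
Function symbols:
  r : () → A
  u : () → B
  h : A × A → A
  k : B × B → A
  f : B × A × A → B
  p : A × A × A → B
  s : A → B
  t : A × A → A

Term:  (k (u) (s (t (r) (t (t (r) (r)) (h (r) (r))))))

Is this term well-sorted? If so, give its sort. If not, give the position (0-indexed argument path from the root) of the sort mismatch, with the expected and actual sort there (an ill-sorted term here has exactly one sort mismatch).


  (u) : B
      (r) : A
          (r) : A
          (r) : A
        (t (r) (r)) : A
          (r) : A
          (r) : A
        (h (r) (r)) : A
      (t (t (r) (r)) (h (r) (r))) : A
    (t (r) (t (t (r) (r)) (h (r) (r)))) : A
  (s (t (r) (t (t (r) (r)) (h (r) (r))))) : B
(k (u) (s (t (r) (t (t (r) (r)) (h (r) (r)))))) : A

well-sorted; sort = A


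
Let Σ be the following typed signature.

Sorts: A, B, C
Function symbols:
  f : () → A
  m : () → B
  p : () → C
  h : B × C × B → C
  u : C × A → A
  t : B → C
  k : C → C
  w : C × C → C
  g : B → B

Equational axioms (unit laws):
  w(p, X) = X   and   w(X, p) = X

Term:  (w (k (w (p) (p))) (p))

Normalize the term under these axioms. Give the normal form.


1. (w (k (w (p) (p))) (p))  →  (k (w (p) (p)))
2. (k (w (p) (p)))  →  (k (p))

normal form = (k (p))


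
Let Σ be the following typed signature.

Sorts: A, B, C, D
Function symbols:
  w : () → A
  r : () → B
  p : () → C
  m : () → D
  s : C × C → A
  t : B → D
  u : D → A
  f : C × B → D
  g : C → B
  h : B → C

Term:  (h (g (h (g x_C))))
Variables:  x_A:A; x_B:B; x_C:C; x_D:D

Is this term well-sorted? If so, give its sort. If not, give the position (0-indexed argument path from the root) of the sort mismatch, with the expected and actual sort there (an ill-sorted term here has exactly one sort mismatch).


well-sorted; sort = C

        x_C : C
      (g x_C) : B
    (h (g x_C)) : C
  (g (h (g x_C))) : B
(h (g (h (g x_C)))) : C


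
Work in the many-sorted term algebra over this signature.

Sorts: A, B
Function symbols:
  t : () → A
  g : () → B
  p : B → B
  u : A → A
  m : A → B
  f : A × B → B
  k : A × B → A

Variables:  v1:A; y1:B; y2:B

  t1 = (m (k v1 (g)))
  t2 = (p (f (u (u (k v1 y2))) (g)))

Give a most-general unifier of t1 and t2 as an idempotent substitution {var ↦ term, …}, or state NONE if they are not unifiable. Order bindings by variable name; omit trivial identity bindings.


head clash or occurs-check failure — not unifiable

NONE (not unifiable)


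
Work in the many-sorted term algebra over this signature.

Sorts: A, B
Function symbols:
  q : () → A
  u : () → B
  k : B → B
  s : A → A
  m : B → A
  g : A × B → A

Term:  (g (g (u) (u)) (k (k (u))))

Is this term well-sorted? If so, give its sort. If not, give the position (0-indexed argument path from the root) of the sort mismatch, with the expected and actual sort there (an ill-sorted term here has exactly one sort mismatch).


ill-sorted at position [0, 0]: expected A, got B

    (u) : B
    (u) : B
  (g (u) (u)) : ✗ arg 0 at [0, 0] has sort B, expected A
      (u) : B
    (k (u)) : B
  (k (k (u))) : B


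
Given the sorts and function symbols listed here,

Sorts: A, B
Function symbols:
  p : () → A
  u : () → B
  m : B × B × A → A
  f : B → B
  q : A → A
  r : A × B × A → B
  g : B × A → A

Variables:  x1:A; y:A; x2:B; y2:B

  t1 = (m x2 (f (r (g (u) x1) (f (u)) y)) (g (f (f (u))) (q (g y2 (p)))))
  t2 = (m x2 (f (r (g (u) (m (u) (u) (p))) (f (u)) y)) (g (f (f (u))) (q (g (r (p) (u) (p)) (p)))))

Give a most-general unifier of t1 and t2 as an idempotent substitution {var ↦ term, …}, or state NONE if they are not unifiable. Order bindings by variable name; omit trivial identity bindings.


{x1 ↦ (m (u) (u) (p)), y2 ↦ (r (p) (u) (p))}


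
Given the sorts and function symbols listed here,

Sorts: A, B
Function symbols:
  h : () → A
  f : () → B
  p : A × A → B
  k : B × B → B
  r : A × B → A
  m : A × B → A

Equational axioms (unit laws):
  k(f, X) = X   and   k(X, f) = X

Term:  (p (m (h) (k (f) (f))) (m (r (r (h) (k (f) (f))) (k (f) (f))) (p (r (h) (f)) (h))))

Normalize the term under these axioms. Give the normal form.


normal form = (p (m (h) (f)) (m (r (r (h) (f)) (f)) (p (r (h) (f)) (h))))

1. (p (m (h) (k (f) (f))) (m (r (r (h) (k (f) (f))) (k (f) (f))) (p (r (h) (f)) (h))))  →  (p (m (h) (f)) (m (r (r (h) (k (f) (f))) (k (f) (f))) (p (r (h) (f)) (h))))
2. (p (m (h) (f)) (m (r (r (h) (k (f) (f))) (k (f) (f))) (p (r (h) (f)) (h))))  →  (p (m (h) (f)) (m (r (r (h) (f)) (k (f) (f))) (p (r (h) (f)) (h))))
3. (p (m (h) (f)) (m (r (r (h) (f)) (k (f) (f))) (p (r (h) (f)) (h))))  →  (p (m (h) (f)) (m (r (r (h) (f)) (f)) (p (r (h) (f)) (h))))


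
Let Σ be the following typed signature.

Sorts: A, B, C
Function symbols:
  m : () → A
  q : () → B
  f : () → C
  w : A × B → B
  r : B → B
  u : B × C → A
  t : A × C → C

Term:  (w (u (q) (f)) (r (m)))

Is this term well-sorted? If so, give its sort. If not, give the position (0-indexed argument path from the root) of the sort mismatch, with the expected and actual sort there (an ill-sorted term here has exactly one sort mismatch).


    (q) : B
    (f) : C
  (u (q) (f)) : A
    (m) : A
  (r (m)) : ✗ arg 0 at [1, 0] has sort A, expected B

ill-sorted at position [1, 0]: expected B, got A


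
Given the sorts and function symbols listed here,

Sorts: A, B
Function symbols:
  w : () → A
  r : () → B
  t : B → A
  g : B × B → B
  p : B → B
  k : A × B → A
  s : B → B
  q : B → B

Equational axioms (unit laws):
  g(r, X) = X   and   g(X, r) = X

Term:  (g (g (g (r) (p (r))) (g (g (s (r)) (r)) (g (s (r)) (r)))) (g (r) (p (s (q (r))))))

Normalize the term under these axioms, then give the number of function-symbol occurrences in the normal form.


size = 13

1. (g (g (g (r) (p (r))) (g (g (s (r)) (r)) (g (s (r)) (r)))) (g (r) (p (s (q (r))))))  →  (g (g (p (r)) (g (g (s (r)) (r)) (g (s (r)) (r)))) (g (r) (p (s (q (r))))))
2. (g (g (p (r)) (g (g (s (r)) (r)) (g (s (r)) (r)))) (g (r) (p (s (q (r))))))  →  (g (g (p (r)) (g (s (r)) (g (s (r)) (r)))) (g (r) (p (s (q (r))))))
3. (g (g (p (r)) (g (s (r)) (g (s (r)) (r)))) (g (r) (p (s (q (r))))))  →  (g (g (p (r)) (g (s (r)) (s (r)))) (g (r) (p (s (q (r))))))
4. (g (g (p (r)) (g (s (r)) (s (r)))) (g (r) (p (s (q (r))))))  →  (g (g (p (r)) (g (s (r)) (s (r)))) (p (s (q (r)))))
normal form: (g (g (p (r)) (g (s (r)) (s (r)))) (p (s (q (r)))))


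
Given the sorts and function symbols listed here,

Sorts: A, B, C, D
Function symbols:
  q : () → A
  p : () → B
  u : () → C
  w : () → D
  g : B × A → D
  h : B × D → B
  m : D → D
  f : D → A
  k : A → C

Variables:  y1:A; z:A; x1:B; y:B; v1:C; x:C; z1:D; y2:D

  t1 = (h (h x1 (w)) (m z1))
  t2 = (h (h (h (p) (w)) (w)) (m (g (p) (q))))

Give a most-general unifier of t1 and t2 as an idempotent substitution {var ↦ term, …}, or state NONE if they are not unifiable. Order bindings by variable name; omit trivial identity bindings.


{x1 ↦ (h (p) (w)), z1 ↦ (g (p) (q))}


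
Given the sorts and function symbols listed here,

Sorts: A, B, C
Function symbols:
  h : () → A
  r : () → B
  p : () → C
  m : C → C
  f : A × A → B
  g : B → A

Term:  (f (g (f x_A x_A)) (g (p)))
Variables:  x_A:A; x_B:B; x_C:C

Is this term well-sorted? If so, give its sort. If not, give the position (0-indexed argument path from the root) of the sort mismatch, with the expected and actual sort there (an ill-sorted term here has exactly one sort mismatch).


ill-sorted at position [1, 0]: expected B, got C

      x_A : A
      x_A : A
    (f x_A x_A) : B
  (g (f x_A x_A)) : A
    (p) : C
  (g (p)) : ✗ arg 0 at [1, 0] has sort C, expected B


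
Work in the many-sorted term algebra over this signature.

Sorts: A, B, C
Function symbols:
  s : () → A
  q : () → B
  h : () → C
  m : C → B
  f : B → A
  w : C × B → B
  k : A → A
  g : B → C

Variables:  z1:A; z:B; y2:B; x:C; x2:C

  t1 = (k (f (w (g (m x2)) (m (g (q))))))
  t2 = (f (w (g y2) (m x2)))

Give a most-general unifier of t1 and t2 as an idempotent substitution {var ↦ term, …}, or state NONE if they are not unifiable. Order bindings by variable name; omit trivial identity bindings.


head clash or occurs-check failure — not unifiable

NONE (not unifiable)


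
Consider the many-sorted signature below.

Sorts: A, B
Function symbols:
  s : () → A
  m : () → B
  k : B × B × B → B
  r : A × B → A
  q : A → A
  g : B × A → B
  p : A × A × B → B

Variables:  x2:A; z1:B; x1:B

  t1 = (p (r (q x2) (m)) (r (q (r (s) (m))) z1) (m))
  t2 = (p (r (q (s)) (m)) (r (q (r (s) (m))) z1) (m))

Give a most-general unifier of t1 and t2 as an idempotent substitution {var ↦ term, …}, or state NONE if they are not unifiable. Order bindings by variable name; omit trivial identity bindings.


{x2 ↦ (s)}


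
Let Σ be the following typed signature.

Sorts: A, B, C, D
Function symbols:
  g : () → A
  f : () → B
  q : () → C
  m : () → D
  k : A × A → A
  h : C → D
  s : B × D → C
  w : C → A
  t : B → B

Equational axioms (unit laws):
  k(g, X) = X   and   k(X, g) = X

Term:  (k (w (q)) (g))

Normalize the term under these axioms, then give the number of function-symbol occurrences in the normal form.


1. (k (w (q)) (g))  →  (w (q))
normal form: (w (q))

size = 2


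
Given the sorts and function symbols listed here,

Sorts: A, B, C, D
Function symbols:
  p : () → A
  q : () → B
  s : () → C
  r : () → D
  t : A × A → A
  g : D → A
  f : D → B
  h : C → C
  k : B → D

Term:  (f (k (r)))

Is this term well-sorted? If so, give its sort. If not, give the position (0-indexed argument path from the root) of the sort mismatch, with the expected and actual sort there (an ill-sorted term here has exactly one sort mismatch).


    (r) : D
  (k (r)) : ✗ arg 0 at [0, 0] has sort D, expected B

ill-sorted at position [0, 0]: expected B, got D


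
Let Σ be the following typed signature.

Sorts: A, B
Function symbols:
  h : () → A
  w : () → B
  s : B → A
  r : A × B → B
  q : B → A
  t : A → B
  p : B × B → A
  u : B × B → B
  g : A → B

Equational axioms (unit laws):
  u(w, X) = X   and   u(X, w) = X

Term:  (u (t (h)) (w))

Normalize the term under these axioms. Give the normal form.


normal form = (t (h))

1. (u (t (h)) (w))  →  (t (h))


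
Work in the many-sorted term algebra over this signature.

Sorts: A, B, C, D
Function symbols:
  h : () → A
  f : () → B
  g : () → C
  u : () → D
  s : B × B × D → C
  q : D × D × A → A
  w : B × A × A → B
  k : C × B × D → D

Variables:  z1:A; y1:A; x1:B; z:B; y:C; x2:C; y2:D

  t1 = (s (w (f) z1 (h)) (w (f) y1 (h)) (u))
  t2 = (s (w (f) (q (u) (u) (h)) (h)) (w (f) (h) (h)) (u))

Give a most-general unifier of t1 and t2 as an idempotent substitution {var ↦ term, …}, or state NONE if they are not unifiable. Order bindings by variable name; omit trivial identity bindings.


{y1 ↦ (h), z1 ↦ (q (u) (u) (h))}


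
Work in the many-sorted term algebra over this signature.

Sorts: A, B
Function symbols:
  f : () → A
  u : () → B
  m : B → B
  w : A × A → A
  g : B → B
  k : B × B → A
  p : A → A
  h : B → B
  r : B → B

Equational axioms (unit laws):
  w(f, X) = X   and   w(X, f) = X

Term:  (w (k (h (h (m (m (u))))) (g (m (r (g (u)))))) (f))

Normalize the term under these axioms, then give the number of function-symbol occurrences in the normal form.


size = 11

1. (w (k (h (h (m (m (u))))) (g (m (r (g (u)))))) (f))  →  (k (h (h (m (m (u))))) (g (m (r (g (u))))))
normal form: (k (h (h (m (m (u))))) (g (m (r (g (u))))))


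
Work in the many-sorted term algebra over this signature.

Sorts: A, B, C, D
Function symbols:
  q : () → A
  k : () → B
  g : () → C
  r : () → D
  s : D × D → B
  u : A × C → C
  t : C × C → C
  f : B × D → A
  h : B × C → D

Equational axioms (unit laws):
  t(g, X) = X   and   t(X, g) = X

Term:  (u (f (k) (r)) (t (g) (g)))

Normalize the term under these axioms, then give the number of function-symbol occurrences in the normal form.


1. (u (f (k) (r)) (t (g) (g)))  →  (u (f (k) (r)) (g))
normal form: (u (f (k) (r)) (g))

size = 5


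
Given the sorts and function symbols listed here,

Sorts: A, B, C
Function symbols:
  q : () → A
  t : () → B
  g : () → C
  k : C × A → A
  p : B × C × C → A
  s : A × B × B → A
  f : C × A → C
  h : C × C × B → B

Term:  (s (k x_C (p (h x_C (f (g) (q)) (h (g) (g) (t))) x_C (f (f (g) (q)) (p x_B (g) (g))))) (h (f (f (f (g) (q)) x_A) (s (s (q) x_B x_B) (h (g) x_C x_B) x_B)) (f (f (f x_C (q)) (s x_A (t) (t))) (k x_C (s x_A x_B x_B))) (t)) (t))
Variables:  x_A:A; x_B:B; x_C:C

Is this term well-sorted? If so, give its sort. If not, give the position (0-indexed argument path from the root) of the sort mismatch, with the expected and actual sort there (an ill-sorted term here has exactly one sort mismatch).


    x_C : C
        x_C : C
          (g) : C
          (q) : A
        (f (g) (q)) : C
          (g) : C
          (g) : C
          (t) : B
        (h (g) (g) (t)) : B
      (h x_C (f (g) (q)) (h (g) (g) (t))) : B
      x_C : C
          (g) : C
          (q) : A
        (f (g) (q)) : C
          x_B : B
          (g) : C
          (g) : C
        (p x_B (g) (g)) : A
      (f (f (g) (q)) (p x_B (g) (g))) : C
    (p (h x_C (f (g) (q)) (h (g) (g) (t))) x_C (f (f (g) (q)) (p x_B (g) (g)))) : A
  (k x_C (p (h x_C (f (g) (q)) (h (g) (g) (t))) x_C (f (f (g) (q)) (p x_B (g) (g))))) : A
          (g) : C
          (q) : A
        (f (g) (q)) : C
        x_A : A
      (f (f (g) (q)) x_A) : C
          (q) : A
          x_B : B
          x_B : B
        (s (q) x_B x_B) : A
          (g) : C
          x_C : C
          x_B : B
        (h (g) x_C x_B) : B
        x_B : B
      (s (s (q) x_B x_B) (h (g) x_C x_B) x_B) : A
    (f (f (f (g) (q)) x_A) (s (s (q) x_B x_B) (h (g) x_C x_B) x_B)) : C
          x_C : C
          (q) : A
        (f x_C (q)) : C
          x_A : A
          (t) : B
          (t) : B
        (s x_A (t) (t)) : A
      (f (f x_C (q)) (s x_A (t) (t))) : C
        x_C : C
          x_A : A
          x_B : B
          x_B : B
        (s x_A x_B x_B) : A
      (k x_C (s x_A x_B x_B)) : A
    (f (f (f x_C (q)) (s x_A (t) (t))) (k x_C (s x_A x_B x_B))) : C
    (t) : B
  (h (f (f (f (g) (q)) x_A) (s (s (q) x_B x_B) (h (g) x_C x_B) x_B)) (f (f (f x_C (q)) (s x_A (t) (t))) (k x_C (s x_A x_B x_B))) (t)) : B
  (t) : B
(s (k x_C (p (h x_C (f (g) (q)) (h (g) (g) (t))) x_C (f (f (g) (q)) (p x_B (g) (g))))) (h (f (f (f (g) (q)) x_A) (s (s (q) x_B x_B) (h (g) x_C x_B) x_B)) (f (f (f x_C (q)) (s x_A (t) (t))) (k x_C (s x_A x_B x_B))) (t)) (t)) : A

well-sorted; sort = A
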